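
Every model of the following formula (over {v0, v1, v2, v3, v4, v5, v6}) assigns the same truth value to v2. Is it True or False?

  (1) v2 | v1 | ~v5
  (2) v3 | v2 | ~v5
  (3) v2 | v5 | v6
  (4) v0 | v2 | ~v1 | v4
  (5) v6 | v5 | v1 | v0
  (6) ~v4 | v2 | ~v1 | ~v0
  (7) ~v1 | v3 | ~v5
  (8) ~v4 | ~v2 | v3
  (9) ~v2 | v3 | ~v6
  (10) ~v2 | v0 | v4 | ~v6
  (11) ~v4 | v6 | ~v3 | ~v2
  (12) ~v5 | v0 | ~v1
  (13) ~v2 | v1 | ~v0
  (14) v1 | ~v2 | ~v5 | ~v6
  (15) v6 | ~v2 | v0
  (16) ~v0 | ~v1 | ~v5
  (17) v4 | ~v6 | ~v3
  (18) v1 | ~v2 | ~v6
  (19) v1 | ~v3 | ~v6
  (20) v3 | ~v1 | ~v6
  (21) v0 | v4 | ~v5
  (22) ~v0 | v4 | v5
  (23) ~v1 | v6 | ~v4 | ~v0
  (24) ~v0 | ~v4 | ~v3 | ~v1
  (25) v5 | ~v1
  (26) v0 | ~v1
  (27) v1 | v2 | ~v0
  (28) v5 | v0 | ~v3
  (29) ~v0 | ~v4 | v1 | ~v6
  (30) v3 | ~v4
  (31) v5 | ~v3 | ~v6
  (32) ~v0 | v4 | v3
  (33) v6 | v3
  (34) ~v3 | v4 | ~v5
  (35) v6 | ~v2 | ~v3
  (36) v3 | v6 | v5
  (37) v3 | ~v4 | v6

False

Suppose v2 = 1.
Branch on v4: set v4 = 0.
Branch on v3: set v3 = 1.
From the singleton clause (~v6), v6 = 0.
That conflicts with the unit clause (v6).
Undo v3 and try v3 = 0.
From the singleton clause (~v6), v6 = 0.
That conflicts with the unit clause (v6).
Neither v3 = 1 nor v3 = 0 works.
Undo v4 and try v4 = 1.
From the singleton clause (v3), v3 = 1.
From the singleton clause (v6), v6 = 1.
From the singleton clause (v1), v1 = 1.
From the singleton clause (~v0), v0 = 0.
That conflicts with the unit clause (v0).
Neither v4 = 1 nor v4 = 0 works.
So every satisfying assignment has v2 = False.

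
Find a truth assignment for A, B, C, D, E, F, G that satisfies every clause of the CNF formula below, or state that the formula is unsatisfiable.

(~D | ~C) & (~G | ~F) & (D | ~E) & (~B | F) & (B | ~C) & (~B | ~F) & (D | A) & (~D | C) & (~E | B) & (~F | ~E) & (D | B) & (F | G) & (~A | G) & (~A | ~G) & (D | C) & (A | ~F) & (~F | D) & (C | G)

UNSATISFIABLE

Case D = 0:
Unit clause (~E) forces E = 0.
Unit clause (A) forces A = 1.
Unit clause (B) forces B = 1.
Unit clause (F) forces F = 1.
But (~F) is also a unit clause — contradiction.
So D must be the other value — set D = 1.
Unit clause (~C) forces C = 0.
But (C) is also a unit clause — contradiction.
Neither D = 1 nor D = 0 works.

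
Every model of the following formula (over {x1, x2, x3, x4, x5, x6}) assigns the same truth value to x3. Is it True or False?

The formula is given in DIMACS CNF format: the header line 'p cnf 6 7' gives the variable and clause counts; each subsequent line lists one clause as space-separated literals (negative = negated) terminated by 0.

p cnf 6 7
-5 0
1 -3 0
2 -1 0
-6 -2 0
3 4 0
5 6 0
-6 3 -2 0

False

Suppose x3 = True.
(¬x5) alone gives x5 = False.
(x1) alone gives x1 = True.
(x2) alone gives x2 = True.
(¬x6) alone gives x6 = False.
That conflicts with the unit clause (x6).
So every satisfying assignment has x3 = False.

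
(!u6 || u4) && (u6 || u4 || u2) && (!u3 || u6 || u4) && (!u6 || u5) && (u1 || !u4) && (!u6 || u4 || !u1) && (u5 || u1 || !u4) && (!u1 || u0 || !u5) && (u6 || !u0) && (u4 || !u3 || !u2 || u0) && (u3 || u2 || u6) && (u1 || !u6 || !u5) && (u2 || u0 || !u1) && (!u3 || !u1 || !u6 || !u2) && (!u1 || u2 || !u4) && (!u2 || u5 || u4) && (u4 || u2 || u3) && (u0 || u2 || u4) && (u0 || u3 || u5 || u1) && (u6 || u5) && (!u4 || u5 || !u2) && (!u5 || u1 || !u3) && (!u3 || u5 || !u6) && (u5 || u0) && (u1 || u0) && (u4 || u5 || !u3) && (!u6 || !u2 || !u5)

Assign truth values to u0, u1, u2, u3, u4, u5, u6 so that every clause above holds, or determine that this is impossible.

UNSATISFIABLE

Branch on u6: set u6 = false.
Unit clause (!u0) forces u0 = false.
Unit clause (u5) forces u5 = true.
Unit clause (!u1) forces u1 = false.
Now (u1) is unsatisfied and unit — conflict.
Undo u6 and try u6 = true.
Unit clause (u4) forces u4 = true.
Unit clause (u5) forces u5 = true.
Unit clause (u1) forces u1 = true.
Unit clause (u0) forces u0 = true.
Unit clause (u2) forces u2 = true.
Now (!u2) is unsatisfied and unit — conflict.
Either choice for u6 ends in contradiction.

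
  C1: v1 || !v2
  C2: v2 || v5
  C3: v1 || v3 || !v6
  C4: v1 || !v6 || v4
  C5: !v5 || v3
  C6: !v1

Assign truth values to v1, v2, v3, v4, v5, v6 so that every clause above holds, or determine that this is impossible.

From the singleton clause (!v1), v1 = false.
From the singleton clause (!v2), v2 = false.
From the singleton clause (v5), v5 = true.
From the singleton clause (v3), v3 = true.
Branch on v6: set v6 = false.
Every clause is now satisfied; v4 is unconstrained.

v1: false; v2: false; v3: true; v4: false; v5: true; v6: false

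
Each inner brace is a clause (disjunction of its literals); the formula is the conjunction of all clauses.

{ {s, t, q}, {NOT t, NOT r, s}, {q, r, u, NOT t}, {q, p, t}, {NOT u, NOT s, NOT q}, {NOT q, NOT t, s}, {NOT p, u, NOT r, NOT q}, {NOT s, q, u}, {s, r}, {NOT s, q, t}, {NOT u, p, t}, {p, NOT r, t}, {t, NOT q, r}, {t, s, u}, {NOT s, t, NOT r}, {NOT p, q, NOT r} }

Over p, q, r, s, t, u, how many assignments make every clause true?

7

There are 2^6 = 64 truth assignments over (p, q, r, s, t, u).
Split on r. With r = true, the clauses containing r are satisfied and NOT r drops from the rest; 3 of the 2^5 = 32 assignments to the other variables satisfy what remains.
With r = false, by the same count on the reduced clause set, 4 assignments work.
(One model: p=F, q=F, r=F, s=T, t=T, u=T.)
Total: 3 + 4 = 7.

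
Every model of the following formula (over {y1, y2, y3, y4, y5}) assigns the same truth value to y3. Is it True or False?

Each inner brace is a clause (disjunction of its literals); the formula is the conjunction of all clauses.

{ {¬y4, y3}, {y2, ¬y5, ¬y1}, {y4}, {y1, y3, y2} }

True

Suppose y3 = False.
From the singleton clause (¬y4), y4 = False.
But (y4) is also a unit clause — contradiction.
So every satisfying assignment has y3 = True.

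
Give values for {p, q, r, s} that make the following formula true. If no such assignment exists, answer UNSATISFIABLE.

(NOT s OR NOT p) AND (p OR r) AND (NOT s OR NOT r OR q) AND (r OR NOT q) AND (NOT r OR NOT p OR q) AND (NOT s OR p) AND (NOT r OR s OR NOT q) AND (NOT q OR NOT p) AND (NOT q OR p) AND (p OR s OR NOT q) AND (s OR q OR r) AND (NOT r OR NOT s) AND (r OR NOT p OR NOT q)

Case s = false:
Case p = false:
Unit clause (r) forces r = true.
Unit clause (NOT q) forces q = false.
All clauses are satisfied.

p: false; q: false; r: true; s: false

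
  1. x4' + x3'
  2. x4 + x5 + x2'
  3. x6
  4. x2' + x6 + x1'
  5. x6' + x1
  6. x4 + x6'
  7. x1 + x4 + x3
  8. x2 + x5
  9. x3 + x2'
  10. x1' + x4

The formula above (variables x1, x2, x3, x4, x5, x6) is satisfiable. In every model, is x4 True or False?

True

Suppose x4 = 0.
Unit clause (x6) forces x6 = 1.
But (x6') is also a unit clause — contradiction.
So every satisfying assignment has x4 = True.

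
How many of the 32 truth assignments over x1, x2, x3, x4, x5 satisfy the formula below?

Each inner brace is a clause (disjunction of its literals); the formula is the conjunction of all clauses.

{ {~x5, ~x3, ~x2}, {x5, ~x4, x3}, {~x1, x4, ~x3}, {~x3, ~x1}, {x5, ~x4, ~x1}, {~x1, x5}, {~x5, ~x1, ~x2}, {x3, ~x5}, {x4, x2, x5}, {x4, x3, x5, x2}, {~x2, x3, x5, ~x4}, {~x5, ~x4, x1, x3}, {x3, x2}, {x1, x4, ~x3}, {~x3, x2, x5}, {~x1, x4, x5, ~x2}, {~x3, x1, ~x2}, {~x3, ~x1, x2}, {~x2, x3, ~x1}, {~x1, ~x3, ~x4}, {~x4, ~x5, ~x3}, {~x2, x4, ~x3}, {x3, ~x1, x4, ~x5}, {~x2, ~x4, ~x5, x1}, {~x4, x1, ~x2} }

1

There are 2^5 = 32 truth assignments over (x1, x2, x3, x4, x5).
Split on x1. With x1 = 1, the clauses containing x1 are satisfied and ~x1 drops from the rest; 0 of the 2^4 = 16 assignments to the other variables satisfy what remains.
With x1 = 0, by the same count on the reduced clause set, 1 assignment works.
Total: 0 + 1 = 1.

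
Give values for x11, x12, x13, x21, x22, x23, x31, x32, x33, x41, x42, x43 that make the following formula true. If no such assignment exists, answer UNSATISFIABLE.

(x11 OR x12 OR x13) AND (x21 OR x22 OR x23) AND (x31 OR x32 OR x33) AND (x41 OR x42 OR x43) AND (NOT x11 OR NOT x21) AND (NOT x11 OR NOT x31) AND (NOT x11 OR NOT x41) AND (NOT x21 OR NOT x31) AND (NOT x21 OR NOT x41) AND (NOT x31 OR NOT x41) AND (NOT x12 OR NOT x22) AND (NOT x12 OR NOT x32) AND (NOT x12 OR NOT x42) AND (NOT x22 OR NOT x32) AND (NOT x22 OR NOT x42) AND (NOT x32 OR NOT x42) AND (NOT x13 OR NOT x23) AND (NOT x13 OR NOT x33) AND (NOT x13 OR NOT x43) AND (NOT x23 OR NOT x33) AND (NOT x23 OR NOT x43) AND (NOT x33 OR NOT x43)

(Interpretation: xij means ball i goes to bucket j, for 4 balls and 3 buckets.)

UNSATISFIABLE

Try x11 = false.
Try x12 = true.
The clause (NOT x22) is unit, so x22 = false.
The clause (NOT x32) is unit, so x32 = false.
The clause (NOT x42) is unit, so x42 = false.
Try x21 = true.
The clause (NOT x31) is unit, so x31 = false.
The clause (x33) is unit, so x33 = true.
The clause (NOT x41) is unit, so x41 = false.
The clause (x43) is unit, so x43 = true.
But (NOT x43) is also a unit clause — contradiction.
So x21 must be the other value — set x21 = false.
The clause (x23) is unit, so x23 = true.
The clause (NOT x13) is unit, so x13 = false.
The clause (NOT x33) is unit, so x33 = false.
The clause (x31) is unit, so x31 = true.
The clause (NOT x41) is unit, so x41 = false.
The clause (x43) is unit, so x43 = true.
But (NOT x43) is also a unit clause — contradiction.
Both values of x21 lead to a conflict.
So x12 must be the other value — set x12 = false.
The clause (x13) is unit, so x13 = true.
The clause (NOT x23) is unit, so x23 = false.
The clause (NOT x33) is unit, so x33 = false.
The clause (NOT x43) is unit, so x43 = false.
Try x21 = true.
The clause (NOT x31) is unit, so x31 = false.
The clause (x32) is unit, so x32 = true.
The clause (NOT x41) is unit, so x41 = false.
The clause (x42) is unit, so x42 = true.
But (NOT x42) is also a unit clause — contradiction.
So x21 must be the other value — set x21 = false.
The clause (x22) is unit, so x22 = true.
The clause (NOT x32) is unit, so x32 = false.
The clause (x31) is unit, so x31 = true.
The clause (NOT x41) is unit, so x41 = false.
The clause (x42) is unit, so x42 = true.
But (NOT x42) is also a unit clause — contradiction.
Both values of x21 lead to a conflict.
Both values of x12 lead to a conflict.
So x11 must be the other value — set x11 = true.
The clause (NOT x21) is unit, so x21 = false.
The clause (NOT x31) is unit, so x31 = false.
The clause (NOT x41) is unit, so x41 = false.
Try x22 = true.
The clause (NOT x12) is unit, so x12 = false.
The clause (NOT x32) is unit, so x32 = false.
The clause (x33) is unit, so x33 = true.
The clause (NOT x42) is unit, so x42 = false.
The clause (x43) is unit, so x43 = true.
But (NOT x43) is also a unit clause — contradiction.
So x22 must be the other value — set x22 = false.
The clause (x23) is unit, so x23 = true.
The clause (NOT x13) is unit, so x13 = false.
The clause (NOT x33) is unit, so x33 = false.
The clause (x32) is unit, so x32 = true.
The clause (NOT x12) is unit, so x12 = false.
The clause (NOT x42) is unit, so x42 = false.
The clause (x43) is unit, so x43 = true.
But (NOT x43) is also a unit clause — contradiction.
Both values of x22 lead to a conflict.
Both values of x11 lead to a conflict.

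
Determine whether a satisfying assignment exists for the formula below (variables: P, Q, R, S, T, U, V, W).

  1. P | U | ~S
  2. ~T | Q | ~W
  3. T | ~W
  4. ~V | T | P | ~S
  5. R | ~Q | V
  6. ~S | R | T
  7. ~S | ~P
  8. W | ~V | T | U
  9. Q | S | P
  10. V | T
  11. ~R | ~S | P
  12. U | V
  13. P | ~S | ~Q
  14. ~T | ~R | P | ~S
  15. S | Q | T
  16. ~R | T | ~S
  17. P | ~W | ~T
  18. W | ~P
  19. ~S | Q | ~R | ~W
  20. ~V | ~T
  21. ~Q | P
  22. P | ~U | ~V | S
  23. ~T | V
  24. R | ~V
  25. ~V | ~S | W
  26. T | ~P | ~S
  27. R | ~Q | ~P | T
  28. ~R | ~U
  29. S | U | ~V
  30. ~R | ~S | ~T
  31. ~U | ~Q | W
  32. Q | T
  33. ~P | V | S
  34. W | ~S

Unsatisfiable

Try T = 1.
(~V) alone gives V = 0.
Now (V) is unsatisfied and unit — conflict.
That branch fails; take T = 0 instead.
(~W) alone gives W = 0.
(V) alone gives V = 1.
(U) alone gives U = 1.
(~P) alone gives P = 0.
(~S) alone gives S = 0.
Now (S) is unsatisfied and unit — conflict.
Both values of T lead to a conflict.
No assignment satisfies every clause.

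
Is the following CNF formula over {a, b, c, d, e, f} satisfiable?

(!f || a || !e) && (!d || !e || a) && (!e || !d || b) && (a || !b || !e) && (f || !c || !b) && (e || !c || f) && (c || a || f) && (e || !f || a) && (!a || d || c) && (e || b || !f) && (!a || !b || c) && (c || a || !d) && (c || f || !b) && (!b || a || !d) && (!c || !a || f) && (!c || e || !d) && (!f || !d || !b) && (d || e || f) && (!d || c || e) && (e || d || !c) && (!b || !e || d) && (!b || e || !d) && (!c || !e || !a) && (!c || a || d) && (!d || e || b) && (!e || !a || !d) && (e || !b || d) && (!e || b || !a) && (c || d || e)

Case f = false:
Case c = false:
From the singleton clause (a), a = true.
From the singleton clause (d), d = true.
From the singleton clause (!b), b = false.
From the singleton clause (!e), e = false.
But (e) is also a unit clause — contradiction.
That branch fails; take c = true instead.
From the singleton clause (!b), b = false.
From the singleton clause (e), e = true.
From the singleton clause (!d), d = false.
From the singleton clause (!a), a = false.
But (a) is also a unit clause — contradiction.
Both values of c lead to a conflict.
That branch fails; take f = true instead.
Case a = true:
Case d = true:
From the singleton clause (!b), b = false.
From the singleton clause (!e), e = false.
But (e) is also a unit clause — contradiction.
That branch fails; take d = false instead.
From the singleton clause (c), c = true.
From the singleton clause (e), e = true.
But (!e) is also a unit clause — contradiction.
Both values of d lead to a conflict.
That branch fails; take a = false instead.
From the singleton clause (!e), e = false.
But (e) is also a unit clause — contradiction.
Both values of a lead to a conflict.
Both values of f lead to a conflict.
No assignment satisfies every clause.

No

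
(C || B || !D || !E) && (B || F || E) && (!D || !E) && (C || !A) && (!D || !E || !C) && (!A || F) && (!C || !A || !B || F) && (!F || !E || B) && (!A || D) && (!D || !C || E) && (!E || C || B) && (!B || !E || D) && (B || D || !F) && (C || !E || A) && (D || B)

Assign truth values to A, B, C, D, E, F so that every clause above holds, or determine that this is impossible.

Branch on D: set D = true.
Unit clause (!E) forces E = false.
Unit clause (!C) forces C = false.
Unit clause (!A) forces A = false.
Branch on B: set B = false.
Unit clause (F) forces F = true.
This assignment satisfies each clause.

A=false,  B=false,  C=false,  D=true,  E=false,  F=true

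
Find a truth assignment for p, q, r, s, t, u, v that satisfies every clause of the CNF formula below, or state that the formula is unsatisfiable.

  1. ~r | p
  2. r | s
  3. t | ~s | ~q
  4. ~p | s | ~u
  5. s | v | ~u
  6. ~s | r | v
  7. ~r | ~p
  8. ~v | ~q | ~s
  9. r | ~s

Try r = 0.
Unit clause (s) forces s = 1.
But (~s) is also a unit clause — contradiction.
Backtrack on r: now try r = 1.
Unit clause (p) forces p = 1.
But (~p) is also a unit clause — contradiction.
Neither r = 1 nor r = 0 works.

UNSATISFIABLE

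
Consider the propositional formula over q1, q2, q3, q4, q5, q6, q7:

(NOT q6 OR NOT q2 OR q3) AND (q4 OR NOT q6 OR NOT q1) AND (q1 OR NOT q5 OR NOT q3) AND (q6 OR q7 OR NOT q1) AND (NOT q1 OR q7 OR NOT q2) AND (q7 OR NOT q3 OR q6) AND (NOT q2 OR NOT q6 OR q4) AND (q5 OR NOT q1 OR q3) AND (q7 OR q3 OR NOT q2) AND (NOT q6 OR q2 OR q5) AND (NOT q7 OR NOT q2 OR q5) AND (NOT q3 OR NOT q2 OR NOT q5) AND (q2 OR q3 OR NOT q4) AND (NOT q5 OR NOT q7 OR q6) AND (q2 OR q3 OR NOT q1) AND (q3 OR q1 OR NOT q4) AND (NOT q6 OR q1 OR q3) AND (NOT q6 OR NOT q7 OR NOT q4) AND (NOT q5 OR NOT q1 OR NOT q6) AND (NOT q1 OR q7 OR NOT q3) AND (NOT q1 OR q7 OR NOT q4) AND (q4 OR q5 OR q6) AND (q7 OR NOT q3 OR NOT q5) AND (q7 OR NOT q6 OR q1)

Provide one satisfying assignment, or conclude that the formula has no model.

q1 ↦ true,  q2 ↦ false,  q3 ↦ true,  q4 ↦ true,  q5 ↦ false,  q6 ↦ false,  q7 ↦ true

Branch on q6: set q6 = false.
Branch on q7: set q7 = true.
Unit clause (NOT q5) forces q5 = false.
Unit clause (NOT q2) forces q2 = false.
Unit clause (q4) forces q4 = true.
Unit clause (q3) forces q3 = true.
Every clause is now satisfied; q1 is unconstrained.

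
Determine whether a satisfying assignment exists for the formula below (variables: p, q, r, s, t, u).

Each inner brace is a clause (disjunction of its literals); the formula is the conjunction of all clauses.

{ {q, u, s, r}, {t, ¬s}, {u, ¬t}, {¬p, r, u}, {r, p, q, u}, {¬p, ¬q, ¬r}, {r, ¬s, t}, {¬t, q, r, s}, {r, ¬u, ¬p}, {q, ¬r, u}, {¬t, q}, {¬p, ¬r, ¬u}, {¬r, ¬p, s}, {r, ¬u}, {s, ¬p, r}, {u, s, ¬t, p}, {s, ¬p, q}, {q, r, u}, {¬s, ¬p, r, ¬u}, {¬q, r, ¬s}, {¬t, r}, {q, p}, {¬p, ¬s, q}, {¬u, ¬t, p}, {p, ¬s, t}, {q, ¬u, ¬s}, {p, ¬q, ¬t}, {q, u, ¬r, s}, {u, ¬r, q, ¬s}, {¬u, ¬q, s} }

Suppose t = False.
Unit clause (¬s) forces s = False.
Suppose r = False.
Unit clause (¬u) forces u = False.
Unit clause (q) forces q = True.
Unit clause (¬p) forces p = False.
This assignment satisfies each clause.
A satisfying assignment: p ↦ False, q ↦ True, r ↦ False, s ↦ False, t ↦ False, u ↦ False.

Yes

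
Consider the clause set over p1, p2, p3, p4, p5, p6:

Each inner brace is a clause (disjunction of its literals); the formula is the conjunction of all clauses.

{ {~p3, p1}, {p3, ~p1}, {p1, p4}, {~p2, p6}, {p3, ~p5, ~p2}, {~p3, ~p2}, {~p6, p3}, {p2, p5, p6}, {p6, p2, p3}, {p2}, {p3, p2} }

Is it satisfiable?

No, unsatisfiable

(p2) alone gives p2 = 1.
(p6) alone gives p6 = 1.
(~p3) alone gives p3 = 0.
That conflicts with the unit clause (p3).
No assignment satisfies every clause.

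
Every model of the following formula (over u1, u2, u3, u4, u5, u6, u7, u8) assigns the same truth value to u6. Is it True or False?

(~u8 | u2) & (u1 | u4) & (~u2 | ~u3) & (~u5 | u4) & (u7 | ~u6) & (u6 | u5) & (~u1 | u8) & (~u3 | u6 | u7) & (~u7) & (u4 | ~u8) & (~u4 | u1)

Suppose u6 = 1.
From the singleton clause (u7), u7 = 1.
That conflicts with the unit clause (~u7).
So every satisfying assignment has u6 = False.

False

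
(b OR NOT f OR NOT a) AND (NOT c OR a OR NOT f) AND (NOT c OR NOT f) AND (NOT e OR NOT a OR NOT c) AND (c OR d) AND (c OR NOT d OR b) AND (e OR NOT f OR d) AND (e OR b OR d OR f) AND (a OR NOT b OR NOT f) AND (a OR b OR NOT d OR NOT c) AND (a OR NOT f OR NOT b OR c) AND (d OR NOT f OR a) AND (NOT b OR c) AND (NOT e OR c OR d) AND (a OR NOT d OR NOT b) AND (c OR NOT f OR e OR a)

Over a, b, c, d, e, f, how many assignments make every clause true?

There are 2^6 = 64 truth assignments over (a, b, c, d, e, f).
Split on b. With b = true, the clauses containing b are satisfied and NOT b drops from the rest; 4 of the 2^5 = 32 assignments to the other variables satisfy what remains.
With b = false, by the same count on the reduced clause set, 2 assignments work.
Total: 4 + 2 = 6.

6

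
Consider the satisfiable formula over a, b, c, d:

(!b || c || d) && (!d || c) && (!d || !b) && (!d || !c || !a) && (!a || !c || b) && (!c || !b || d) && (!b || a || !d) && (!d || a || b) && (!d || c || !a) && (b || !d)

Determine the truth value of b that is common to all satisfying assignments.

Suppose b = true.
The clause (!d) is unit, so d = false.
The clause (c) is unit, so c = true.
That conflicts with the unit clause (!c).
So every satisfying assignment has b = False.

False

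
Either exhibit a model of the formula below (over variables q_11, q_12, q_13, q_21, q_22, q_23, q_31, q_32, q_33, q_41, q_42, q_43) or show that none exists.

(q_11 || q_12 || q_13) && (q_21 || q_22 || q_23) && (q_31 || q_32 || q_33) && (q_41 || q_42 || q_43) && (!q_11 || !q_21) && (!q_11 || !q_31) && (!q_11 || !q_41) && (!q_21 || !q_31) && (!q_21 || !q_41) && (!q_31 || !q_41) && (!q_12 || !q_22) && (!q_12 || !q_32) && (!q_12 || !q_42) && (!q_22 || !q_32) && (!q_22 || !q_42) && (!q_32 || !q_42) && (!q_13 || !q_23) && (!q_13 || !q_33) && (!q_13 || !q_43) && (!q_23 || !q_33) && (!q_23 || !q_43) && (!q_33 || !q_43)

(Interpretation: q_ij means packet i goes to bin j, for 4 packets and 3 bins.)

Try q_11 = false.
Try q_12 = true.
The clause (!q_22) is unit, so q_22 = false.
The clause (!q_32) is unit, so q_32 = false.
The clause (!q_42) is unit, so q_42 = false.
Try q_21 = true.
The clause (!q_31) is unit, so q_31 = false.
The clause (q_33) is unit, so q_33 = true.
The clause (!q_41) is unit, so q_41 = false.
The clause (q_43) is unit, so q_43 = true.
But (!q_43) is also a unit clause — contradiction.
Backtrack on q_21: now try q_21 = false.
The clause (q_23) is unit, so q_23 = true.
The clause (!q_13) is unit, so q_13 = false.
The clause (!q_33) is unit, so q_33 = false.
The clause (q_31) is unit, so q_31 = true.
The clause (!q_41) is unit, so q_41 = false.
The clause (q_43) is unit, so q_43 = true.
But (!q_43) is also a unit clause — contradiction.
Neither q_21 = true nor q_21 = false works.
Backtrack on q_12: now try q_12 = false.
The clause (q_13) is unit, so q_13 = true.
The clause (!q_23) is unit, so q_23 = false.
The clause (!q_33) is unit, so q_33 = false.
The clause (!q_43) is unit, so q_43 = false.
Try q_21 = true.
The clause (!q_31) is unit, so q_31 = false.
The clause (q_32) is unit, so q_32 = true.
The clause (!q_41) is unit, so q_41 = false.
The clause (q_42) is unit, so q_42 = true.
But (!q_42) is also a unit clause — contradiction.
Backtrack on q_21: now try q_21 = false.
The clause (q_22) is unit, so q_22 = true.
The clause (!q_32) is unit, so q_32 = false.
The clause (q_31) is unit, so q_31 = true.
The clause (!q_41) is unit, so q_41 = false.
The clause (q_42) is unit, so q_42 = true.
But (!q_42) is also a unit clause — contradiction.
Neither q_21 = true nor q_21 = false works.
Neither q_12 = true nor q_12 = false works.
Backtrack on q_11: now try q_11 = true.
The clause (!q_21) is unit, so q_21 = false.
The clause (!q_31) is unit, so q_31 = false.
The clause (!q_41) is unit, so q_41 = false.
Try q_22 = true.
The clause (!q_12) is unit, so q_12 = false.
The clause (!q_32) is unit, so q_32 = false.
The clause (q_33) is unit, so q_33 = true.
The clause (!q_42) is unit, so q_42 = false.
The clause (q_43) is unit, so q_43 = true.
But (!q_43) is also a unit clause — contradiction.
Backtrack on q_22: now try q_22 = false.
The clause (q_23) is unit, so q_23 = true.
The clause (!q_13) is unit, so q_13 = false.
The clause (!q_33) is unit, so q_33 = false.
The clause (q_32) is unit, so q_32 = true.
The clause (!q_12) is unit, so q_12 = false.
The clause (!q_42) is unit, so q_42 = false.
The clause (q_43) is unit, so q_43 = true.
But (!q_43) is also a unit clause — contradiction.
Neither q_22 = true nor q_22 = false works.
Neither q_11 = true nor q_11 = false works.

UNSATISFIABLE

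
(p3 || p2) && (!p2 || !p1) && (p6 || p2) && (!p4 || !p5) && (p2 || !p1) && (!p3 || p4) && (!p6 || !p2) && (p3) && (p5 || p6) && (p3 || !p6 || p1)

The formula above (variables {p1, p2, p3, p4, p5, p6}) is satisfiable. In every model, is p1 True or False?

False

Suppose p1 = true.
The clause (!p2) is unit, so p2 = false.
Now (p2) is unsatisfied and unit — conflict.
So every satisfying assignment has p1 = False.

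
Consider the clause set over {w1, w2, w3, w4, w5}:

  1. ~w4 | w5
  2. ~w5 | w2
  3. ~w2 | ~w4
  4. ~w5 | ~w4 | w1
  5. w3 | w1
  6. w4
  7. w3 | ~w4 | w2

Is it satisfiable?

The clause (w4) is unit, so w4 = 1.
The clause (w5) is unit, so w5 = 1.
The clause (w2) is unit, so w2 = 1.
That conflicts with the unit clause (~w2).
No assignment satisfies every clause.

No, unsatisfiable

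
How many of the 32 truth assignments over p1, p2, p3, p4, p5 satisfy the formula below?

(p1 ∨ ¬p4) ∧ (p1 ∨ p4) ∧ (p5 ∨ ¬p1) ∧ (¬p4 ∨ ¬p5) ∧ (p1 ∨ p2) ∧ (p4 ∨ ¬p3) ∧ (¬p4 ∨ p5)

There are 2^5 = 32 truth assignments over (p1, p2, p3, p4, p5).
Split on p3. With p3 = True, the clauses containing p3 are satisfied and ¬p3 drops from the rest; 0 of the 2^4 = 16 assignments to the other variables satisfy what remains.
With p3 = False, by the same count on the reduced clause set, 2 assignments work.
(One model: p1=T, p2=F, p3=F, p4=F, p5=T.)
Total: 0 + 2 = 2.

2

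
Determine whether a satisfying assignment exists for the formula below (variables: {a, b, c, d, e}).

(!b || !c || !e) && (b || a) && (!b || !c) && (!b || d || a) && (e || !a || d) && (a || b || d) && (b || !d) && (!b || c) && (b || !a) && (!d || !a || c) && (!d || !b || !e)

Unsatisfiable

Branch on b: set b = true.
(!c) alone gives c = false.
But (c) is also a unit clause — contradiction.
Backtrack on b: now try b = false.
(a) alone gives a = true.
But (!a) is also a unit clause — contradiction.
Either choice for b ends in contradiction.
No assignment satisfies every clause.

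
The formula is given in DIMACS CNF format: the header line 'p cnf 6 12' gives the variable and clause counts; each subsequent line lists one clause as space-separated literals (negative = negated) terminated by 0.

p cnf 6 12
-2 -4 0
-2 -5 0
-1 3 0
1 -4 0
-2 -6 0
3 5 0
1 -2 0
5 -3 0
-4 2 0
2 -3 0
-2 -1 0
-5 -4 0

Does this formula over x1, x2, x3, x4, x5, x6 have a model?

Branch on x2: set x2 = False.
Unit clause (¬x4) forces x4 = False.
Unit clause (¬x3) forces x3 = False.
Unit clause (¬x1) forces x1 = False.
Unit clause (x5) forces x5 = True.
All clauses hold; x6 can take either value.
A satisfying assignment: x1: False; x2: False; x3: False; x4: False; x5: True; x6: True.

Yes, satisfiable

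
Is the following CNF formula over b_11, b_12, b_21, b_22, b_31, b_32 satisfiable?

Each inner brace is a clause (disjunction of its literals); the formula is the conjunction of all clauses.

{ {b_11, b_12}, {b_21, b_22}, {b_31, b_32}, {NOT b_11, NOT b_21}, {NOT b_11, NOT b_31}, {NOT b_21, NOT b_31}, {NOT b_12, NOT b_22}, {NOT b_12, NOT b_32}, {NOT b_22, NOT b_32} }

Try b_11 = true.
Unit clause (NOT b_21) forces b_21 = false.
Unit clause (b_22) forces b_22 = true.
Unit clause (NOT b_31) forces b_31 = false.
Unit clause (b_32) forces b_32 = true.
Now (NOT b_32) is unsatisfied and unit — conflict.
So b_11 must be the other value — set b_11 = false.
Unit clause (b_12) forces b_12 = true.
Unit clause (NOT b_22) forces b_22 = false.
Unit clause (b_21) forces b_21 = true.
Unit clause (NOT b_31) forces b_31 = false.
Unit clause (b_32) forces b_32 = true.
Now (NOT b_32) is unsatisfied and unit — conflict.
Neither b_11 = true nor b_11 = false works.
No assignment satisfies every clause.

No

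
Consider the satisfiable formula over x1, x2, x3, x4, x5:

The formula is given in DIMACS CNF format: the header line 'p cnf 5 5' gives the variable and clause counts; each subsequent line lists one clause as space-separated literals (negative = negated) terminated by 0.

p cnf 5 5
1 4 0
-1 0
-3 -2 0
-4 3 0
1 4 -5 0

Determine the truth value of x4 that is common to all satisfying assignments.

Suppose x4 = False.
Unit clause (x1) forces x1 = True.
That conflicts with the unit clause (¬x1).
So every satisfying assignment has x4 = True.

True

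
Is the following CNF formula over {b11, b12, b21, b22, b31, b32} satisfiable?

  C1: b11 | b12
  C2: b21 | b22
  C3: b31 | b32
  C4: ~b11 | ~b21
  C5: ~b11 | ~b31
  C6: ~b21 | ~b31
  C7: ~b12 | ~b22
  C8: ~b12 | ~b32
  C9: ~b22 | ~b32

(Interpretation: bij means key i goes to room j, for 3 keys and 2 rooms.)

No, unsatisfiable

Branch on b11: set b11 = 1.
The clause (~b21) is unit, so b21 = 0.
The clause (b22) is unit, so b22 = 1.
The clause (~b31) is unit, so b31 = 0.
The clause (b32) is unit, so b32 = 1.
Now (~b32) is unsatisfied and unit — conflict.
So b11 must be the other value — set b11 = 0.
The clause (b12) is unit, so b12 = 1.
The clause (~b22) is unit, so b22 = 0.
The clause (b21) is unit, so b21 = 1.
The clause (~b31) is unit, so b31 = 0.
The clause (b32) is unit, so b32 = 1.
Now (~b32) is unsatisfied and unit — conflict.
Neither b11 = 1 nor b11 = 0 works.
No assignment satisfies every clause.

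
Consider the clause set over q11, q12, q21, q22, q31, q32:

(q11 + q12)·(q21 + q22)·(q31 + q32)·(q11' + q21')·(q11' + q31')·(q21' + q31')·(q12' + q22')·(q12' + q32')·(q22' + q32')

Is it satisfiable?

Suppose q11 = 1.
The clause (q21') is unit, so q21 = 0.
The clause (q22) is unit, so q22 = 1.
The clause (q31') is unit, so q31 = 0.
The clause (q32) is unit, so q32 = 1.
That conflicts with the unit clause (q32').
So q11 must be the other value — set q11 = 0.
The clause (q12) is unit, so q12 = 1.
The clause (q22') is unit, so q22 = 0.
The clause (q21) is unit, so q21 = 1.
The clause (q31') is unit, so q31 = 0.
The clause (q32) is unit, so q32 = 1.
That conflicts with the unit clause (q32').
Both values of q11 lead to a conflict.
No assignment satisfies every clause.

No, unsatisfiable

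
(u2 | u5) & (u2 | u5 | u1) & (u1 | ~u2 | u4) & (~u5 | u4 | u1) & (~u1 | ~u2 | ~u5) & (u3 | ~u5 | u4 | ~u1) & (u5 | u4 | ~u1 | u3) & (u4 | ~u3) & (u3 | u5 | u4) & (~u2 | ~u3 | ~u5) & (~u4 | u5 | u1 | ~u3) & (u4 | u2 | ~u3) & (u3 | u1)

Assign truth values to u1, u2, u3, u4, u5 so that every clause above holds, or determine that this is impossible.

Case u2 = 0:
The clause (u5) is unit, so u5 = 1.
Case u4 = 1:
Case u3 = 1:
No clause remains; u1 is free.

u1: 1; u2: 0; u3: 1; u4: 1; u5: 1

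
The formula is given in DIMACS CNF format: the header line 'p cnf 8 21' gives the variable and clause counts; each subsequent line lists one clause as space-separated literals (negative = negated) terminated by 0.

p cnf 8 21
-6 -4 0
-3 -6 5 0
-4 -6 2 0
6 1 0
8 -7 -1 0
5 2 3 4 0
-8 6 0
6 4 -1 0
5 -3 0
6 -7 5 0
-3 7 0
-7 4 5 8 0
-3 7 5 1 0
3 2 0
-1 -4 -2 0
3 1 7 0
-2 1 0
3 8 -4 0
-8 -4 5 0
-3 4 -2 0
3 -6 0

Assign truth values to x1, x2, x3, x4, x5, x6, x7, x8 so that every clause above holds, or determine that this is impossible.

Try x6 = True.
(¬x4) alone gives x4 = False.
(x3) alone gives x3 = True.
(x5) alone gives x5 = True.
(x7) alone gives x7 = True.
(¬x2) alone gives x2 = False.
Try x8 = True.
Every clause is now satisfied; x1 is unconstrained.

x1 ↦ False; x2 ↦ False; x3 ↦ True; x4 ↦ False; x5 ↦ True; x6 ↦ True; x7 ↦ True; x8 ↦ True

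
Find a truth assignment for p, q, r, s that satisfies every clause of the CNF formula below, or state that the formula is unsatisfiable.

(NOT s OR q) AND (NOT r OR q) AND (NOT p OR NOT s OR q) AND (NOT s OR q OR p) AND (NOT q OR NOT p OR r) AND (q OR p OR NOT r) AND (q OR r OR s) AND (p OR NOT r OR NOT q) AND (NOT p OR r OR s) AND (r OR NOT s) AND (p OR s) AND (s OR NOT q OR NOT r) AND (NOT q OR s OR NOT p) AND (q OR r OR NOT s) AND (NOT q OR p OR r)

Suppose s = true.
The clause (q) is unit, so q = true.
The clause (r) is unit, so r = true.
The clause (p) is unit, so p = true.
This assignment satisfies each clause.

p=true,  q=true,  r=true,  s=true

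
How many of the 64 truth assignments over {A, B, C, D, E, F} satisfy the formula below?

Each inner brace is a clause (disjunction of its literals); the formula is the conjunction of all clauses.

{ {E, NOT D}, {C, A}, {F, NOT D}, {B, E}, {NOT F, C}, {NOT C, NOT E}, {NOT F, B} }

There are 2^6 = 64 truth assignments over (A, B, C, D, E, F).
Split on F. With F = true, the clauses containing F are satisfied and NOT F drops from the rest; 2 of the 2^5 = 32 assignments to the other variables satisfy what remains.
With F = false, by the same count on the reduced clause set, 5 assignments work.
(One model: A=F, B=T, C=T, D=F, E=F, F=F.)
Total: 2 + 5 = 7.

7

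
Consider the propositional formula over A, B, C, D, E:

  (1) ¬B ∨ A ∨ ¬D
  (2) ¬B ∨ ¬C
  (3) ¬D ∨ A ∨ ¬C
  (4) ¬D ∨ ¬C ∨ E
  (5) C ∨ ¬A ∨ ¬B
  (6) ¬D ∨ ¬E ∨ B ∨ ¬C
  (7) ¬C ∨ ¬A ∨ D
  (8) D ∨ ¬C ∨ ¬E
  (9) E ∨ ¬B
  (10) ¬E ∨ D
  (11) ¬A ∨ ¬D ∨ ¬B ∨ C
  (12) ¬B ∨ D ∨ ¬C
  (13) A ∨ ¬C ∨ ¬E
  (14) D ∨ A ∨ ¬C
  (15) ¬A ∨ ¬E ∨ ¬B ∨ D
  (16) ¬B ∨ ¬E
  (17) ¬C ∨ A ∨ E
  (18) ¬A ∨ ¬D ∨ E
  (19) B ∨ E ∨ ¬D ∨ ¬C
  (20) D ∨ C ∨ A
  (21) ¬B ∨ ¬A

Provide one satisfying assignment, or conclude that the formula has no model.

Case B = False:
Case E = False:
Case D = False:
Case C = False:
(A) alone gives A = True.
Every clause now holds.

A: True,  B: False,  C: False,  D: False,  E: False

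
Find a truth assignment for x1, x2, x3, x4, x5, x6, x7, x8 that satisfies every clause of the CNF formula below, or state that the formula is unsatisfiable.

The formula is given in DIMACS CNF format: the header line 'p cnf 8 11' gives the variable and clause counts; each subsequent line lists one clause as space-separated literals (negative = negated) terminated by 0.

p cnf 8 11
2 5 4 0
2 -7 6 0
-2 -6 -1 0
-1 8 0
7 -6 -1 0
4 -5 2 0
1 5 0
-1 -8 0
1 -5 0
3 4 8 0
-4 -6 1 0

Branch on x1: set x1 = False.
From the singleton clause (x5), x5 = True.
That conflicts with the unit clause (¬x5).
That branch fails; take x1 = True instead.
From the singleton clause (x8), x8 = True.
That conflicts with the unit clause (¬x8).
Both values of x1 lead to a conflict.

UNSATISFIABLE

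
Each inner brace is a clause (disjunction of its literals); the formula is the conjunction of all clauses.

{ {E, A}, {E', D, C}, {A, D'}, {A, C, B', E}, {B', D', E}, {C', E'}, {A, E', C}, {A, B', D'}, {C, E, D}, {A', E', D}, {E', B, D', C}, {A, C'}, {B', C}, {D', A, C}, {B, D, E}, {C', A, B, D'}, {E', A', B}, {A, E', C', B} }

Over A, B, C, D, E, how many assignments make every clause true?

3

There are 2^5 = 32 truth assignments over (A, B, C, D, E).
Split on C. With C = 1, the clauses containing C are satisfied and C' drops from the rest; 2 of the 2^4 = 16 assignments to the other variables satisfy what remains.
With C = 0, by the same count on the reduced clause set, 1 assignment works.
Total: 2 + 1 = 3.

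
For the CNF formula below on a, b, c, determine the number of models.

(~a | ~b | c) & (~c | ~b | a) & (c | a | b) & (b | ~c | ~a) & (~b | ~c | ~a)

3

There are 2^3 = 8 truth assignments over (a, b, c).
Check each against the 5 clauses (columns in the order a, b, c):
  F F F  ✗ fails (c | a | b)
  F F T  ✓ satisfies all
  F T F  ✓ satisfies all
  F T T  ✗ fails (~c | ~b | a)
  T F F  ✓ satisfies all
  T F T  ✗ fails (b | ~c | ~a)
  T T F  ✗ fails (~a | ~b | c)
  T T T  ✗ fails (~b | ~c | ~a)
3 of the 8 rows are models.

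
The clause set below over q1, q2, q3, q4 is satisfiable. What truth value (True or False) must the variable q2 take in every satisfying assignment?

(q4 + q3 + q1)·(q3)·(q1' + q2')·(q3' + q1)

Suppose q2 = 1.
Unit clause (q3) forces q3 = 1.
Unit clause (q1') forces q1 = 0.
But (q1) is also a unit clause — contradiction.
So every satisfying assignment has q2 = False.

False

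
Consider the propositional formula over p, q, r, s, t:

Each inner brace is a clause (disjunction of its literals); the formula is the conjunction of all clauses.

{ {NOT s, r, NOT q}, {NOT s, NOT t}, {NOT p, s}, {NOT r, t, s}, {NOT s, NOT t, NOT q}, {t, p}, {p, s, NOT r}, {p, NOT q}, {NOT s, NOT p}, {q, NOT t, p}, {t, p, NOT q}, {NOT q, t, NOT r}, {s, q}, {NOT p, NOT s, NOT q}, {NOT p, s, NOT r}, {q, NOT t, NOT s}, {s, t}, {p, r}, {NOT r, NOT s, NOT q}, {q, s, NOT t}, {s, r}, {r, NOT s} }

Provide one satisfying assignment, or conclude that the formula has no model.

UNSATISFIABLE

Branch on s: set s = false.
The clause (NOT p) is unit, so p = false.
The clause (t) is unit, so t = true.
The clause (NOT r) is unit, so r = false.
But (r) is also a unit clause — contradiction.
That branch fails; take s = true instead.
The clause (NOT t) is unit, so t = false.
The clause (p) is unit, so p = true.
But (NOT p) is also a unit clause — contradiction.
Both values of s lead to a conflict.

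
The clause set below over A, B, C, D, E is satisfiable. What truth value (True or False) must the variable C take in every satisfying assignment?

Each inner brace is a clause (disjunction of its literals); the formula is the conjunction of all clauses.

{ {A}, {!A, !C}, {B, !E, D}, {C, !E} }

Suppose C = true.
The clause (A) is unit, so A = true.
That conflicts with the unit clause (!A).
So every satisfying assignment has C = False.

False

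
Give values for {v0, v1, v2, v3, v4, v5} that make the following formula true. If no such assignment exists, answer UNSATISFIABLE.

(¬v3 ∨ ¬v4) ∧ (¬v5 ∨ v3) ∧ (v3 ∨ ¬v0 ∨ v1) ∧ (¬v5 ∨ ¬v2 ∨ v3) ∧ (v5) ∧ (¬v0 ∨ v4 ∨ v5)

From the singleton clause (v5), v5 = True.
From the singleton clause (v3), v3 = True.
From the singleton clause (¬v4), v4 = False.
Every clause is now satisfied; v0, v1, v2 are unconstrained.

v0: True, v1: True, v2: True, v3: True, v4: False, v5: True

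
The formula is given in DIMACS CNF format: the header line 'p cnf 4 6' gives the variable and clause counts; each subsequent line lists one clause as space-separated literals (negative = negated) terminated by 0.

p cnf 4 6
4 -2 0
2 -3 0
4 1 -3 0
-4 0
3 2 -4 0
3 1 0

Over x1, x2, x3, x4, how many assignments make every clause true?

1

There are 2^4 = 16 truth assignments over (x1, x2, x3, x4).
Check each against the 6 clauses (columns in the order x1, x2, x3, x4):
  F F F F  ✗ fails (x3 ∨ x1)
  F F F T  ✗ fails (¬x4)
  F F T F  ✗ fails (x2 ∨ ¬x3)
  F F T T  ✗ fails (x2 ∨ ¬x3)
  F T F F  ✗ fails (x4 ∨ ¬x2)
  F T F T  ✗ fails (¬x4)
  F T T F  ✗ fails (x4 ∨ ¬x2)
  F T T T  ✗ fails (¬x4)
  T F F F  ✓ satisfies all
  T F F T  ✗ fails (¬x4)
  T F T F  ✗ fails (x2 ∨ ¬x3)
  T F T T  ✗ fails (x2 ∨ ¬x3)
  T T F F  ✗ fails (x4 ∨ ¬x2)
  T T F T  ✗ fails (¬x4)
  T T T F  ✗ fails (x4 ∨ ¬x2)
  T T T T  ✗ fails (¬x4)
1 of the 16 rows is a model.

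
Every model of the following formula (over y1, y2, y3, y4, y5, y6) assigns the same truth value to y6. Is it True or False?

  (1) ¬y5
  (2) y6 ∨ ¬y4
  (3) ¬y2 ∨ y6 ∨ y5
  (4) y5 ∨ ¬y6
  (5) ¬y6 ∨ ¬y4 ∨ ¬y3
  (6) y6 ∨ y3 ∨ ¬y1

False

Suppose y6 = True.
From the singleton clause (¬y5), y5 = False.
That conflicts with the unit clause (y5).
So every satisfying assignment has y6 = False.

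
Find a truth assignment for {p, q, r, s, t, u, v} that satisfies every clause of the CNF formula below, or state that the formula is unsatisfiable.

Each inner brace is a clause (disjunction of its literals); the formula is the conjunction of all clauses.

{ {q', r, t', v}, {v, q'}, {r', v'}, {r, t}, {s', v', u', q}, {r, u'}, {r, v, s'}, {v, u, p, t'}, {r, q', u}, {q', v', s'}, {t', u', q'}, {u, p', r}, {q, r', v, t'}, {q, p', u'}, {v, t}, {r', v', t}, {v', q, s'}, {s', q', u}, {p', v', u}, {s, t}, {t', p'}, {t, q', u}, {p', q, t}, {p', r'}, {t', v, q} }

p: 0,  q: 0,  r: 0,  s: 0,  t: 1,  u: 0,  v: 1

Suppose v = 1.
(r') alone gives r = 0.
(t) alone gives t = 1.
(u') alone gives u = 0.
(q') alone gives q = 0.
(p') alone gives p = 0.
(s') alone gives s = 0.
Every clause now holds.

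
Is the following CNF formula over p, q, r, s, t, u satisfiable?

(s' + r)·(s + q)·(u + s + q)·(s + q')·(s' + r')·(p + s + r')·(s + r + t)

No

Try s = 0.
(q) alone gives q = 1.
That conflicts with the unit clause (q').
Backtrack on s: now try s = 1.
(r) alone gives r = 1.
That conflicts with the unit clause (r').
Both values of s lead to a conflict.
No assignment satisfies every clause.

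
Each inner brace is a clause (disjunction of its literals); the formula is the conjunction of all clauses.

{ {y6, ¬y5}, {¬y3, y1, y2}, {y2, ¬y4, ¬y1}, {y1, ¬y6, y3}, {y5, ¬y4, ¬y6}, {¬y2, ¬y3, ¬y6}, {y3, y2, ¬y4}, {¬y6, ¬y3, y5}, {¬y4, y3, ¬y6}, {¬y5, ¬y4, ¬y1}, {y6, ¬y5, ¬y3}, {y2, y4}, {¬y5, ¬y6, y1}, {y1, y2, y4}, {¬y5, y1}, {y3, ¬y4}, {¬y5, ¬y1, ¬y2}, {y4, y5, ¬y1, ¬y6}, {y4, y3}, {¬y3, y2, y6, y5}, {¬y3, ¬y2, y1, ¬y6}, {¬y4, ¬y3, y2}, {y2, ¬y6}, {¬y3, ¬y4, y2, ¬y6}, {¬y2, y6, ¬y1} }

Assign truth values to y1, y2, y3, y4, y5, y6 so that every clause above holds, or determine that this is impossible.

y1=False,  y2=True,  y3=True,  y4=False,  y5=False,  y6=False

Suppose y6 = False.
(¬y5) alone gives y5 = False.
Suppose y2 = True.
(¬y1) alone gives y1 = False.
Suppose y3 = True.
Every clause is now satisfied; y4 is unconstrained.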